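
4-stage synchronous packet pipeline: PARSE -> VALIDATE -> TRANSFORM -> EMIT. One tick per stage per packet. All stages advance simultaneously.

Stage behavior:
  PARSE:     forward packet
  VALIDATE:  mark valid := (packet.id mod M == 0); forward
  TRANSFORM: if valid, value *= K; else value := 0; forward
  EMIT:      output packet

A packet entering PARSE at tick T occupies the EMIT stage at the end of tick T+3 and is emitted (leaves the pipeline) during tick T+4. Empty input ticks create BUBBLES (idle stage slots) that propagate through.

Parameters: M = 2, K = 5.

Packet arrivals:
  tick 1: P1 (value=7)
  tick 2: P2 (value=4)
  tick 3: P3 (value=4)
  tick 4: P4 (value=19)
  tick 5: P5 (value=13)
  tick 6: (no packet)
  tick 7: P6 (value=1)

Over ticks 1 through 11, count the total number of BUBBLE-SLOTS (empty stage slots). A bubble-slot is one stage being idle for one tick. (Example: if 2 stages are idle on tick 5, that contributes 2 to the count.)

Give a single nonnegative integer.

Answer: 20

Derivation:
Tick 1: [PARSE:P1(v=7,ok=F), VALIDATE:-, TRANSFORM:-, EMIT:-] out:-; bubbles=3
Tick 2: [PARSE:P2(v=4,ok=F), VALIDATE:P1(v=7,ok=F), TRANSFORM:-, EMIT:-] out:-; bubbles=2
Tick 3: [PARSE:P3(v=4,ok=F), VALIDATE:P2(v=4,ok=T), TRANSFORM:P1(v=0,ok=F), EMIT:-] out:-; bubbles=1
Tick 4: [PARSE:P4(v=19,ok=F), VALIDATE:P3(v=4,ok=F), TRANSFORM:P2(v=20,ok=T), EMIT:P1(v=0,ok=F)] out:-; bubbles=0
Tick 5: [PARSE:P5(v=13,ok=F), VALIDATE:P4(v=19,ok=T), TRANSFORM:P3(v=0,ok=F), EMIT:P2(v=20,ok=T)] out:P1(v=0); bubbles=0
Tick 6: [PARSE:-, VALIDATE:P5(v=13,ok=F), TRANSFORM:P4(v=95,ok=T), EMIT:P3(v=0,ok=F)] out:P2(v=20); bubbles=1
Tick 7: [PARSE:P6(v=1,ok=F), VALIDATE:-, TRANSFORM:P5(v=0,ok=F), EMIT:P4(v=95,ok=T)] out:P3(v=0); bubbles=1
Tick 8: [PARSE:-, VALIDATE:P6(v=1,ok=T), TRANSFORM:-, EMIT:P5(v=0,ok=F)] out:P4(v=95); bubbles=2
Tick 9: [PARSE:-, VALIDATE:-, TRANSFORM:P6(v=5,ok=T), EMIT:-] out:P5(v=0); bubbles=3
Tick 10: [PARSE:-, VALIDATE:-, TRANSFORM:-, EMIT:P6(v=5,ok=T)] out:-; bubbles=3
Tick 11: [PARSE:-, VALIDATE:-, TRANSFORM:-, EMIT:-] out:P6(v=5); bubbles=4
Total bubble-slots: 20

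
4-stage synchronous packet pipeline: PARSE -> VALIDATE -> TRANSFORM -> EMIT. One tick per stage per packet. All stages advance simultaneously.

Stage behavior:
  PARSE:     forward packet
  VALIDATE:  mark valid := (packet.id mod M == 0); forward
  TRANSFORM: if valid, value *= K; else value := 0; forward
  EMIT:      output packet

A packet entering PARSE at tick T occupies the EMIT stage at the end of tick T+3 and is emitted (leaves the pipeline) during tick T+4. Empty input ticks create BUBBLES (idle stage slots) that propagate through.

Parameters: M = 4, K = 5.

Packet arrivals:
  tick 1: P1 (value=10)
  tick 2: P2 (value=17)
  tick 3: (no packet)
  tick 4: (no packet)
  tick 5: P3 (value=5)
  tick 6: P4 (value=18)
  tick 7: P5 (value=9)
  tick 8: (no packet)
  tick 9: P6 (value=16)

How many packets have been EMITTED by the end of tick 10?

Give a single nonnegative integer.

Tick 1: [PARSE:P1(v=10,ok=F), VALIDATE:-, TRANSFORM:-, EMIT:-] out:-; in:P1
Tick 2: [PARSE:P2(v=17,ok=F), VALIDATE:P1(v=10,ok=F), TRANSFORM:-, EMIT:-] out:-; in:P2
Tick 3: [PARSE:-, VALIDATE:P2(v=17,ok=F), TRANSFORM:P1(v=0,ok=F), EMIT:-] out:-; in:-
Tick 4: [PARSE:-, VALIDATE:-, TRANSFORM:P2(v=0,ok=F), EMIT:P1(v=0,ok=F)] out:-; in:-
Tick 5: [PARSE:P3(v=5,ok=F), VALIDATE:-, TRANSFORM:-, EMIT:P2(v=0,ok=F)] out:P1(v=0); in:P3
Tick 6: [PARSE:P4(v=18,ok=F), VALIDATE:P3(v=5,ok=F), TRANSFORM:-, EMIT:-] out:P2(v=0); in:P4
Tick 7: [PARSE:P5(v=9,ok=F), VALIDATE:P4(v=18,ok=T), TRANSFORM:P3(v=0,ok=F), EMIT:-] out:-; in:P5
Tick 8: [PARSE:-, VALIDATE:P5(v=9,ok=F), TRANSFORM:P4(v=90,ok=T), EMIT:P3(v=0,ok=F)] out:-; in:-
Tick 9: [PARSE:P6(v=16,ok=F), VALIDATE:-, TRANSFORM:P5(v=0,ok=F), EMIT:P4(v=90,ok=T)] out:P3(v=0); in:P6
Tick 10: [PARSE:-, VALIDATE:P6(v=16,ok=F), TRANSFORM:-, EMIT:P5(v=0,ok=F)] out:P4(v=90); in:-
Emitted by tick 10: ['P1', 'P2', 'P3', 'P4']

Answer: 4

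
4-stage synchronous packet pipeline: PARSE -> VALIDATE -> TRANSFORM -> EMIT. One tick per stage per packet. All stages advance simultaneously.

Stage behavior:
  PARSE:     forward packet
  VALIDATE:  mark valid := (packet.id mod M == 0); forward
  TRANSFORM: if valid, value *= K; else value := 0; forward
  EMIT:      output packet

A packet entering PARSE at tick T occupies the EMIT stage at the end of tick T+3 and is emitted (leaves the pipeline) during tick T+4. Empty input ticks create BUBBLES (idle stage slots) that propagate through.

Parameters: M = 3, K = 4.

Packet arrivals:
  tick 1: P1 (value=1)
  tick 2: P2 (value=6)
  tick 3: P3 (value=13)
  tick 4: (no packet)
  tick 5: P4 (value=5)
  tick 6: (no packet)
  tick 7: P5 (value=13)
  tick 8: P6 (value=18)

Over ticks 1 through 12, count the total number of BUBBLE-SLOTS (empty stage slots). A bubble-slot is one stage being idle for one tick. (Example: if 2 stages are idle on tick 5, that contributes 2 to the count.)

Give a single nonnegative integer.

Answer: 24

Derivation:
Tick 1: [PARSE:P1(v=1,ok=F), VALIDATE:-, TRANSFORM:-, EMIT:-] out:-; bubbles=3
Tick 2: [PARSE:P2(v=6,ok=F), VALIDATE:P1(v=1,ok=F), TRANSFORM:-, EMIT:-] out:-; bubbles=2
Tick 3: [PARSE:P3(v=13,ok=F), VALIDATE:P2(v=6,ok=F), TRANSFORM:P1(v=0,ok=F), EMIT:-] out:-; bubbles=1
Tick 4: [PARSE:-, VALIDATE:P3(v=13,ok=T), TRANSFORM:P2(v=0,ok=F), EMIT:P1(v=0,ok=F)] out:-; bubbles=1
Tick 5: [PARSE:P4(v=5,ok=F), VALIDATE:-, TRANSFORM:P3(v=52,ok=T), EMIT:P2(v=0,ok=F)] out:P1(v=0); bubbles=1
Tick 6: [PARSE:-, VALIDATE:P4(v=5,ok=F), TRANSFORM:-, EMIT:P3(v=52,ok=T)] out:P2(v=0); bubbles=2
Tick 7: [PARSE:P5(v=13,ok=F), VALIDATE:-, TRANSFORM:P4(v=0,ok=F), EMIT:-] out:P3(v=52); bubbles=2
Tick 8: [PARSE:P6(v=18,ok=F), VALIDATE:P5(v=13,ok=F), TRANSFORM:-, EMIT:P4(v=0,ok=F)] out:-; bubbles=1
Tick 9: [PARSE:-, VALIDATE:P6(v=18,ok=T), TRANSFORM:P5(v=0,ok=F), EMIT:-] out:P4(v=0); bubbles=2
Tick 10: [PARSE:-, VALIDATE:-, TRANSFORM:P6(v=72,ok=T), EMIT:P5(v=0,ok=F)] out:-; bubbles=2
Tick 11: [PARSE:-, VALIDATE:-, TRANSFORM:-, EMIT:P6(v=72,ok=T)] out:P5(v=0); bubbles=3
Tick 12: [PARSE:-, VALIDATE:-, TRANSFORM:-, EMIT:-] out:P6(v=72); bubbles=4
Total bubble-slots: 24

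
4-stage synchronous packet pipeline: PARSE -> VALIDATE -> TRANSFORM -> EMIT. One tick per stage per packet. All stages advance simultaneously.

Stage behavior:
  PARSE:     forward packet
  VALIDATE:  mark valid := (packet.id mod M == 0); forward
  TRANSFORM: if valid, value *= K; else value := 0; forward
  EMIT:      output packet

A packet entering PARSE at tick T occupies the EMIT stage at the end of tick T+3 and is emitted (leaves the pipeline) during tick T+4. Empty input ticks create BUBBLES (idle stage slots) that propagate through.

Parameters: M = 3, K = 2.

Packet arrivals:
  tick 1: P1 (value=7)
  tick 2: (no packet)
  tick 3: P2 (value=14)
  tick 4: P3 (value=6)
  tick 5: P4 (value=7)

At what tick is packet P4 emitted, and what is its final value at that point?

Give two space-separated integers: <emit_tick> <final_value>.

Answer: 9 0

Derivation:
Tick 1: [PARSE:P1(v=7,ok=F), VALIDATE:-, TRANSFORM:-, EMIT:-] out:-; in:P1
Tick 2: [PARSE:-, VALIDATE:P1(v=7,ok=F), TRANSFORM:-, EMIT:-] out:-; in:-
Tick 3: [PARSE:P2(v=14,ok=F), VALIDATE:-, TRANSFORM:P1(v=0,ok=F), EMIT:-] out:-; in:P2
Tick 4: [PARSE:P3(v=6,ok=F), VALIDATE:P2(v=14,ok=F), TRANSFORM:-, EMIT:P1(v=0,ok=F)] out:-; in:P3
Tick 5: [PARSE:P4(v=7,ok=F), VALIDATE:P3(v=6,ok=T), TRANSFORM:P2(v=0,ok=F), EMIT:-] out:P1(v=0); in:P4
Tick 6: [PARSE:-, VALIDATE:P4(v=7,ok=F), TRANSFORM:P3(v=12,ok=T), EMIT:P2(v=0,ok=F)] out:-; in:-
Tick 7: [PARSE:-, VALIDATE:-, TRANSFORM:P4(v=0,ok=F), EMIT:P3(v=12,ok=T)] out:P2(v=0); in:-
Tick 8: [PARSE:-, VALIDATE:-, TRANSFORM:-, EMIT:P4(v=0,ok=F)] out:P3(v=12); in:-
Tick 9: [PARSE:-, VALIDATE:-, TRANSFORM:-, EMIT:-] out:P4(v=0); in:-
P4: arrives tick 5, valid=False (id=4, id%3=1), emit tick 9, final value 0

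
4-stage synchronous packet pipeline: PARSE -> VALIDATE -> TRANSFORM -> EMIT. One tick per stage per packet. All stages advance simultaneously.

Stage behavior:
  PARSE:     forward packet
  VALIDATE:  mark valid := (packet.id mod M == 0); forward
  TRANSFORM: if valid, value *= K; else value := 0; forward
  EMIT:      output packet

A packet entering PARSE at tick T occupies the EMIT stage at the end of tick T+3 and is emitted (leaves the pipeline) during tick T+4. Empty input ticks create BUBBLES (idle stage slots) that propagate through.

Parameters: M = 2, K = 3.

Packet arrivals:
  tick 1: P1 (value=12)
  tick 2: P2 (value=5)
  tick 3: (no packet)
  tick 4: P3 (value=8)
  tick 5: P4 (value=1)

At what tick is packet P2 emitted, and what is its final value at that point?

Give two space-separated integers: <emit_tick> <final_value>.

Tick 1: [PARSE:P1(v=12,ok=F), VALIDATE:-, TRANSFORM:-, EMIT:-] out:-; in:P1
Tick 2: [PARSE:P2(v=5,ok=F), VALIDATE:P1(v=12,ok=F), TRANSFORM:-, EMIT:-] out:-; in:P2
Tick 3: [PARSE:-, VALIDATE:P2(v=5,ok=T), TRANSFORM:P1(v=0,ok=F), EMIT:-] out:-; in:-
Tick 4: [PARSE:P3(v=8,ok=F), VALIDATE:-, TRANSFORM:P2(v=15,ok=T), EMIT:P1(v=0,ok=F)] out:-; in:P3
Tick 5: [PARSE:P4(v=1,ok=F), VALIDATE:P3(v=8,ok=F), TRANSFORM:-, EMIT:P2(v=15,ok=T)] out:P1(v=0); in:P4
Tick 6: [PARSE:-, VALIDATE:P4(v=1,ok=T), TRANSFORM:P3(v=0,ok=F), EMIT:-] out:P2(v=15); in:-
Tick 7: [PARSE:-, VALIDATE:-, TRANSFORM:P4(v=3,ok=T), EMIT:P3(v=0,ok=F)] out:-; in:-
Tick 8: [PARSE:-, VALIDATE:-, TRANSFORM:-, EMIT:P4(v=3,ok=T)] out:P3(v=0); in:-
Tick 9: [PARSE:-, VALIDATE:-, TRANSFORM:-, EMIT:-] out:P4(v=3); in:-
P2: arrives tick 2, valid=True (id=2, id%2=0), emit tick 6, final value 15

Answer: 6 15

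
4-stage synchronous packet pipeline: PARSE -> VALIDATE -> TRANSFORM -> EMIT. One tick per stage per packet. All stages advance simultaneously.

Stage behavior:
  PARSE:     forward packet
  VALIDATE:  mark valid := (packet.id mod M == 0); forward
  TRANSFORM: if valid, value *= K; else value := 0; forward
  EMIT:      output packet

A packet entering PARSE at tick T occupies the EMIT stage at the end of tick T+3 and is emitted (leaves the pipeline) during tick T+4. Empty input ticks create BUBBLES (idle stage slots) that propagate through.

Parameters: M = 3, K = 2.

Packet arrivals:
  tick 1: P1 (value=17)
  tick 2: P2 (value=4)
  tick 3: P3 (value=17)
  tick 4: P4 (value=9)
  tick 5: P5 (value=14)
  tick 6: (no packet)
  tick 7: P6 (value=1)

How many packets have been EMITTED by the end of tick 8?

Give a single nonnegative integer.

Answer: 4

Derivation:
Tick 1: [PARSE:P1(v=17,ok=F), VALIDATE:-, TRANSFORM:-, EMIT:-] out:-; in:P1
Tick 2: [PARSE:P2(v=4,ok=F), VALIDATE:P1(v=17,ok=F), TRANSFORM:-, EMIT:-] out:-; in:P2
Tick 3: [PARSE:P3(v=17,ok=F), VALIDATE:P2(v=4,ok=F), TRANSFORM:P1(v=0,ok=F), EMIT:-] out:-; in:P3
Tick 4: [PARSE:P4(v=9,ok=F), VALIDATE:P3(v=17,ok=T), TRANSFORM:P2(v=0,ok=F), EMIT:P1(v=0,ok=F)] out:-; in:P4
Tick 5: [PARSE:P5(v=14,ok=F), VALIDATE:P4(v=9,ok=F), TRANSFORM:P3(v=34,ok=T), EMIT:P2(v=0,ok=F)] out:P1(v=0); in:P5
Tick 6: [PARSE:-, VALIDATE:P5(v=14,ok=F), TRANSFORM:P4(v=0,ok=F), EMIT:P3(v=34,ok=T)] out:P2(v=0); in:-
Tick 7: [PARSE:P6(v=1,ok=F), VALIDATE:-, TRANSFORM:P5(v=0,ok=F), EMIT:P4(v=0,ok=F)] out:P3(v=34); in:P6
Tick 8: [PARSE:-, VALIDATE:P6(v=1,ok=T), TRANSFORM:-, EMIT:P5(v=0,ok=F)] out:P4(v=0); in:-
Emitted by tick 8: ['P1', 'P2', 'P3', 'P4']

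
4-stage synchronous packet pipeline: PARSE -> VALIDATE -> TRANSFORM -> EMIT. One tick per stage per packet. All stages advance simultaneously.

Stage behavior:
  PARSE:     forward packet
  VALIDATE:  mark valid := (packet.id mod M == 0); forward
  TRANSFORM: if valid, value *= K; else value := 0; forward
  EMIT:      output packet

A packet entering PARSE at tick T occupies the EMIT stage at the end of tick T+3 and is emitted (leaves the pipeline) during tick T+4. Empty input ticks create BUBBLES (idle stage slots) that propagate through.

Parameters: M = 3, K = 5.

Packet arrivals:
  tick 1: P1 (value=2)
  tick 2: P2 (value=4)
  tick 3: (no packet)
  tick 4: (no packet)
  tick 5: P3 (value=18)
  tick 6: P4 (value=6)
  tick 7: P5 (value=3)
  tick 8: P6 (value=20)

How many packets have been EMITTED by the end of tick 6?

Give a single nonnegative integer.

Tick 1: [PARSE:P1(v=2,ok=F), VALIDATE:-, TRANSFORM:-, EMIT:-] out:-; in:P1
Tick 2: [PARSE:P2(v=4,ok=F), VALIDATE:P1(v=2,ok=F), TRANSFORM:-, EMIT:-] out:-; in:P2
Tick 3: [PARSE:-, VALIDATE:P2(v=4,ok=F), TRANSFORM:P1(v=0,ok=F), EMIT:-] out:-; in:-
Tick 4: [PARSE:-, VALIDATE:-, TRANSFORM:P2(v=0,ok=F), EMIT:P1(v=0,ok=F)] out:-; in:-
Tick 5: [PARSE:P3(v=18,ok=F), VALIDATE:-, TRANSFORM:-, EMIT:P2(v=0,ok=F)] out:P1(v=0); in:P3
Tick 6: [PARSE:P4(v=6,ok=F), VALIDATE:P3(v=18,ok=T), TRANSFORM:-, EMIT:-] out:P2(v=0); in:P4
Emitted by tick 6: ['P1', 'P2']

Answer: 2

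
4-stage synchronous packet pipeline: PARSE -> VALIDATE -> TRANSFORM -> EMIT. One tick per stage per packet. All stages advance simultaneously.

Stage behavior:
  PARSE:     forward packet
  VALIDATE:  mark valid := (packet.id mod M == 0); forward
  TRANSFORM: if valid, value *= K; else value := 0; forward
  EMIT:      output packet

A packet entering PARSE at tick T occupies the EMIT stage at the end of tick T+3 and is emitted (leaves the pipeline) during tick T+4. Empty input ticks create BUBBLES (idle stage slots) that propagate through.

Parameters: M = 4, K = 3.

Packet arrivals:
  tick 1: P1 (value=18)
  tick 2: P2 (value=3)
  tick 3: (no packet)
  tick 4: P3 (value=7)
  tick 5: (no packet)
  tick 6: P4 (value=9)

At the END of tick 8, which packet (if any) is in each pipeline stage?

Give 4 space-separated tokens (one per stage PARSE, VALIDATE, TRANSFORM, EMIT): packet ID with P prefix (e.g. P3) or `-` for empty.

Answer: - - P4 -

Derivation:
Tick 1: [PARSE:P1(v=18,ok=F), VALIDATE:-, TRANSFORM:-, EMIT:-] out:-; in:P1
Tick 2: [PARSE:P2(v=3,ok=F), VALIDATE:P1(v=18,ok=F), TRANSFORM:-, EMIT:-] out:-; in:P2
Tick 3: [PARSE:-, VALIDATE:P2(v=3,ok=F), TRANSFORM:P1(v=0,ok=F), EMIT:-] out:-; in:-
Tick 4: [PARSE:P3(v=7,ok=F), VALIDATE:-, TRANSFORM:P2(v=0,ok=F), EMIT:P1(v=0,ok=F)] out:-; in:P3
Tick 5: [PARSE:-, VALIDATE:P3(v=7,ok=F), TRANSFORM:-, EMIT:P2(v=0,ok=F)] out:P1(v=0); in:-
Tick 6: [PARSE:P4(v=9,ok=F), VALIDATE:-, TRANSFORM:P3(v=0,ok=F), EMIT:-] out:P2(v=0); in:P4
Tick 7: [PARSE:-, VALIDATE:P4(v=9,ok=T), TRANSFORM:-, EMIT:P3(v=0,ok=F)] out:-; in:-
Tick 8: [PARSE:-, VALIDATE:-, TRANSFORM:P4(v=27,ok=T), EMIT:-] out:P3(v=0); in:-
At end of tick 8: ['-', '-', 'P4', '-']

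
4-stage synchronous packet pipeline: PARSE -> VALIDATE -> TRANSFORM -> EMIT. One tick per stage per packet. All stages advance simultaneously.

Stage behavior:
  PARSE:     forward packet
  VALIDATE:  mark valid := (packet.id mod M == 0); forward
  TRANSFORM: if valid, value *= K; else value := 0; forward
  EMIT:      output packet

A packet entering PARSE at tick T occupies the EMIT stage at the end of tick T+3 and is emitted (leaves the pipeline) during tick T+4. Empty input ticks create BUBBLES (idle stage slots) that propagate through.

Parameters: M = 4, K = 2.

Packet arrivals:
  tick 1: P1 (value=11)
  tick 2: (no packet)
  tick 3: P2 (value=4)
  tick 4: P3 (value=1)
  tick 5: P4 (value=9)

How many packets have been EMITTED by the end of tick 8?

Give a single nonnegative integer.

Tick 1: [PARSE:P1(v=11,ok=F), VALIDATE:-, TRANSFORM:-, EMIT:-] out:-; in:P1
Tick 2: [PARSE:-, VALIDATE:P1(v=11,ok=F), TRANSFORM:-, EMIT:-] out:-; in:-
Tick 3: [PARSE:P2(v=4,ok=F), VALIDATE:-, TRANSFORM:P1(v=0,ok=F), EMIT:-] out:-; in:P2
Tick 4: [PARSE:P3(v=1,ok=F), VALIDATE:P2(v=4,ok=F), TRANSFORM:-, EMIT:P1(v=0,ok=F)] out:-; in:P3
Tick 5: [PARSE:P4(v=9,ok=F), VALIDATE:P3(v=1,ok=F), TRANSFORM:P2(v=0,ok=F), EMIT:-] out:P1(v=0); in:P4
Tick 6: [PARSE:-, VALIDATE:P4(v=9,ok=T), TRANSFORM:P3(v=0,ok=F), EMIT:P2(v=0,ok=F)] out:-; in:-
Tick 7: [PARSE:-, VALIDATE:-, TRANSFORM:P4(v=18,ok=T), EMIT:P3(v=0,ok=F)] out:P2(v=0); in:-
Tick 8: [PARSE:-, VALIDATE:-, TRANSFORM:-, EMIT:P4(v=18,ok=T)] out:P3(v=0); in:-
Emitted by tick 8: ['P1', 'P2', 'P3']

Answer: 3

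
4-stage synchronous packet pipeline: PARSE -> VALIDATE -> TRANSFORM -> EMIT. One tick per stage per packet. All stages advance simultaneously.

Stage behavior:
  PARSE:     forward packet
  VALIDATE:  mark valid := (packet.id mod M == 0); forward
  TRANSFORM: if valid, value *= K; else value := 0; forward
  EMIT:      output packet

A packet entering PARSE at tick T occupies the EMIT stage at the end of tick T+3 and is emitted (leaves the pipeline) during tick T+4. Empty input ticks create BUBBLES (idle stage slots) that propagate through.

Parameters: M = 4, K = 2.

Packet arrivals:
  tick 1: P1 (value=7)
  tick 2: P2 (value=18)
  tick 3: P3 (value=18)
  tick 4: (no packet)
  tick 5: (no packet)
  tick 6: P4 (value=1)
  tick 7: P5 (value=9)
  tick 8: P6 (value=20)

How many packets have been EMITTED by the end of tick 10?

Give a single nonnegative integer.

Answer: 4

Derivation:
Tick 1: [PARSE:P1(v=7,ok=F), VALIDATE:-, TRANSFORM:-, EMIT:-] out:-; in:P1
Tick 2: [PARSE:P2(v=18,ok=F), VALIDATE:P1(v=7,ok=F), TRANSFORM:-, EMIT:-] out:-; in:P2
Tick 3: [PARSE:P3(v=18,ok=F), VALIDATE:P2(v=18,ok=F), TRANSFORM:P1(v=0,ok=F), EMIT:-] out:-; in:P3
Tick 4: [PARSE:-, VALIDATE:P3(v=18,ok=F), TRANSFORM:P2(v=0,ok=F), EMIT:P1(v=0,ok=F)] out:-; in:-
Tick 5: [PARSE:-, VALIDATE:-, TRANSFORM:P3(v=0,ok=F), EMIT:P2(v=0,ok=F)] out:P1(v=0); in:-
Tick 6: [PARSE:P4(v=1,ok=F), VALIDATE:-, TRANSFORM:-, EMIT:P3(v=0,ok=F)] out:P2(v=0); in:P4
Tick 7: [PARSE:P5(v=9,ok=F), VALIDATE:P4(v=1,ok=T), TRANSFORM:-, EMIT:-] out:P3(v=0); in:P5
Tick 8: [PARSE:P6(v=20,ok=F), VALIDATE:P5(v=9,ok=F), TRANSFORM:P4(v=2,ok=T), EMIT:-] out:-; in:P6
Tick 9: [PARSE:-, VALIDATE:P6(v=20,ok=F), TRANSFORM:P5(v=0,ok=F), EMIT:P4(v=2,ok=T)] out:-; in:-
Tick 10: [PARSE:-, VALIDATE:-, TRANSFORM:P6(v=0,ok=F), EMIT:P5(v=0,ok=F)] out:P4(v=2); in:-
Emitted by tick 10: ['P1', 'P2', 'P3', 'P4']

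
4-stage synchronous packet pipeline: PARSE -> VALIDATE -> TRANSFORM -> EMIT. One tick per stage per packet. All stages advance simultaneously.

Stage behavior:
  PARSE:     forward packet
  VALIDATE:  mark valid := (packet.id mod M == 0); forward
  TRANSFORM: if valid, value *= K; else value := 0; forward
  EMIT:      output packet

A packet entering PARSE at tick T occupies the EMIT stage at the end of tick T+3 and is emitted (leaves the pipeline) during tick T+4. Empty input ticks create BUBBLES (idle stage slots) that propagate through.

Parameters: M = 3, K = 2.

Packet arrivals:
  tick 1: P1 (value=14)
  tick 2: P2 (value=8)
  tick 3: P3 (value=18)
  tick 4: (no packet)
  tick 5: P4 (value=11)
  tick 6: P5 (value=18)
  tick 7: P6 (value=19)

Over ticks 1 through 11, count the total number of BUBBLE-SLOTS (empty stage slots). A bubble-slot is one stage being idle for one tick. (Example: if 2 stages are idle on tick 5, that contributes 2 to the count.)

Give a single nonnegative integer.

Answer: 20

Derivation:
Tick 1: [PARSE:P1(v=14,ok=F), VALIDATE:-, TRANSFORM:-, EMIT:-] out:-; bubbles=3
Tick 2: [PARSE:P2(v=8,ok=F), VALIDATE:P1(v=14,ok=F), TRANSFORM:-, EMIT:-] out:-; bubbles=2
Tick 3: [PARSE:P3(v=18,ok=F), VALIDATE:P2(v=8,ok=F), TRANSFORM:P1(v=0,ok=F), EMIT:-] out:-; bubbles=1
Tick 4: [PARSE:-, VALIDATE:P3(v=18,ok=T), TRANSFORM:P2(v=0,ok=F), EMIT:P1(v=0,ok=F)] out:-; bubbles=1
Tick 5: [PARSE:P4(v=11,ok=F), VALIDATE:-, TRANSFORM:P3(v=36,ok=T), EMIT:P2(v=0,ok=F)] out:P1(v=0); bubbles=1
Tick 6: [PARSE:P5(v=18,ok=F), VALIDATE:P4(v=11,ok=F), TRANSFORM:-, EMIT:P3(v=36,ok=T)] out:P2(v=0); bubbles=1
Tick 7: [PARSE:P6(v=19,ok=F), VALIDATE:P5(v=18,ok=F), TRANSFORM:P4(v=0,ok=F), EMIT:-] out:P3(v=36); bubbles=1
Tick 8: [PARSE:-, VALIDATE:P6(v=19,ok=T), TRANSFORM:P5(v=0,ok=F), EMIT:P4(v=0,ok=F)] out:-; bubbles=1
Tick 9: [PARSE:-, VALIDATE:-, TRANSFORM:P6(v=38,ok=T), EMIT:P5(v=0,ok=F)] out:P4(v=0); bubbles=2
Tick 10: [PARSE:-, VALIDATE:-, TRANSFORM:-, EMIT:P6(v=38,ok=T)] out:P5(v=0); bubbles=3
Tick 11: [PARSE:-, VALIDATE:-, TRANSFORM:-, EMIT:-] out:P6(v=38); bubbles=4
Total bubble-slots: 20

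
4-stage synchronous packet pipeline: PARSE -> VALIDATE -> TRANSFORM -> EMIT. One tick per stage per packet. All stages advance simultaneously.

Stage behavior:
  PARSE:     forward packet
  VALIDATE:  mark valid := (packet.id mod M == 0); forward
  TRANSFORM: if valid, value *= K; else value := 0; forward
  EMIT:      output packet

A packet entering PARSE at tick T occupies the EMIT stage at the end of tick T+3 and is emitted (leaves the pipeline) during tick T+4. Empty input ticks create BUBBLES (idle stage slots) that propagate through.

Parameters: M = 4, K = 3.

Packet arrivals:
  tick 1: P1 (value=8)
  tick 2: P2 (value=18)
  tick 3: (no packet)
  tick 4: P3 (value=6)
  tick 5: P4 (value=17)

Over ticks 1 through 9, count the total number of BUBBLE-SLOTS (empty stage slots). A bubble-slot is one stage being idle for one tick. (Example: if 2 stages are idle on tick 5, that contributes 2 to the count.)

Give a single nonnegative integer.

Answer: 20

Derivation:
Tick 1: [PARSE:P1(v=8,ok=F), VALIDATE:-, TRANSFORM:-, EMIT:-] out:-; bubbles=3
Tick 2: [PARSE:P2(v=18,ok=F), VALIDATE:P1(v=8,ok=F), TRANSFORM:-, EMIT:-] out:-; bubbles=2
Tick 3: [PARSE:-, VALIDATE:P2(v=18,ok=F), TRANSFORM:P1(v=0,ok=F), EMIT:-] out:-; bubbles=2
Tick 4: [PARSE:P3(v=6,ok=F), VALIDATE:-, TRANSFORM:P2(v=0,ok=F), EMIT:P1(v=0,ok=F)] out:-; bubbles=1
Tick 5: [PARSE:P4(v=17,ok=F), VALIDATE:P3(v=6,ok=F), TRANSFORM:-, EMIT:P2(v=0,ok=F)] out:P1(v=0); bubbles=1
Tick 6: [PARSE:-, VALIDATE:P4(v=17,ok=T), TRANSFORM:P3(v=0,ok=F), EMIT:-] out:P2(v=0); bubbles=2
Tick 7: [PARSE:-, VALIDATE:-, TRANSFORM:P4(v=51,ok=T), EMIT:P3(v=0,ok=F)] out:-; bubbles=2
Tick 8: [PARSE:-, VALIDATE:-, TRANSFORM:-, EMIT:P4(v=51,ok=T)] out:P3(v=0); bubbles=3
Tick 9: [PARSE:-, VALIDATE:-, TRANSFORM:-, EMIT:-] out:P4(v=51); bubbles=4
Total bubble-slots: 20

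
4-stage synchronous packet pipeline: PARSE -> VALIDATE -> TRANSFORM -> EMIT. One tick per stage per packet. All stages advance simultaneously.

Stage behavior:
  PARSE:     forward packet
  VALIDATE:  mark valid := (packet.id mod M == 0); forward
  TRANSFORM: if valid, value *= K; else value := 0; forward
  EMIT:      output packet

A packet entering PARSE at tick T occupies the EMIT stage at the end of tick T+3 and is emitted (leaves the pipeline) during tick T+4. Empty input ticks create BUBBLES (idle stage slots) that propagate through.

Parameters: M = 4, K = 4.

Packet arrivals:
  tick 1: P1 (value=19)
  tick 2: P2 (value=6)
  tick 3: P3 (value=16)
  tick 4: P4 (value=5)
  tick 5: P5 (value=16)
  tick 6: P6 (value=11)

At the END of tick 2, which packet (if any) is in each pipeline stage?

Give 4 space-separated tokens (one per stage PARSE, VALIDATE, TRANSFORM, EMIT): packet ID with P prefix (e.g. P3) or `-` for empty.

Tick 1: [PARSE:P1(v=19,ok=F), VALIDATE:-, TRANSFORM:-, EMIT:-] out:-; in:P1
Tick 2: [PARSE:P2(v=6,ok=F), VALIDATE:P1(v=19,ok=F), TRANSFORM:-, EMIT:-] out:-; in:P2
At end of tick 2: ['P2', 'P1', '-', '-']

Answer: P2 P1 - -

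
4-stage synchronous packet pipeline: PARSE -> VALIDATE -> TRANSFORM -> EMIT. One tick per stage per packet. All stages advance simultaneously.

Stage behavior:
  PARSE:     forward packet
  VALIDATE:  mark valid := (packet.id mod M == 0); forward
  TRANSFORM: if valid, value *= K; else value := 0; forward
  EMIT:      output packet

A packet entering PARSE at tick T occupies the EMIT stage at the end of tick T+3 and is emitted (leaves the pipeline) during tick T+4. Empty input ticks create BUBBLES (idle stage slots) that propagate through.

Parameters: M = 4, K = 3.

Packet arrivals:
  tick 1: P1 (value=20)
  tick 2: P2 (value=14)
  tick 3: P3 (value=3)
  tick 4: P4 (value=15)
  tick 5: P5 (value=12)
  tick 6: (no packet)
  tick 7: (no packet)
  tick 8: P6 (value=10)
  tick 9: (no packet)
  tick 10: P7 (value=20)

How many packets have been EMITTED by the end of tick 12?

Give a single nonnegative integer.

Tick 1: [PARSE:P1(v=20,ok=F), VALIDATE:-, TRANSFORM:-, EMIT:-] out:-; in:P1
Tick 2: [PARSE:P2(v=14,ok=F), VALIDATE:P1(v=20,ok=F), TRANSFORM:-, EMIT:-] out:-; in:P2
Tick 3: [PARSE:P3(v=3,ok=F), VALIDATE:P2(v=14,ok=F), TRANSFORM:P1(v=0,ok=F), EMIT:-] out:-; in:P3
Tick 4: [PARSE:P4(v=15,ok=F), VALIDATE:P3(v=3,ok=F), TRANSFORM:P2(v=0,ok=F), EMIT:P1(v=0,ok=F)] out:-; in:P4
Tick 5: [PARSE:P5(v=12,ok=F), VALIDATE:P4(v=15,ok=T), TRANSFORM:P3(v=0,ok=F), EMIT:P2(v=0,ok=F)] out:P1(v=0); in:P5
Tick 6: [PARSE:-, VALIDATE:P5(v=12,ok=F), TRANSFORM:P4(v=45,ok=T), EMIT:P3(v=0,ok=F)] out:P2(v=0); in:-
Tick 7: [PARSE:-, VALIDATE:-, TRANSFORM:P5(v=0,ok=F), EMIT:P4(v=45,ok=T)] out:P3(v=0); in:-
Tick 8: [PARSE:P6(v=10,ok=F), VALIDATE:-, TRANSFORM:-, EMIT:P5(v=0,ok=F)] out:P4(v=45); in:P6
Tick 9: [PARSE:-, VALIDATE:P6(v=10,ok=F), TRANSFORM:-, EMIT:-] out:P5(v=0); in:-
Tick 10: [PARSE:P7(v=20,ok=F), VALIDATE:-, TRANSFORM:P6(v=0,ok=F), EMIT:-] out:-; in:P7
Tick 11: [PARSE:-, VALIDATE:P7(v=20,ok=F), TRANSFORM:-, EMIT:P6(v=0,ok=F)] out:-; in:-
Tick 12: [PARSE:-, VALIDATE:-, TRANSFORM:P7(v=0,ok=F), EMIT:-] out:P6(v=0); in:-
Emitted by tick 12: ['P1', 'P2', 'P3', 'P4', 'P5', 'P6']

Answer: 6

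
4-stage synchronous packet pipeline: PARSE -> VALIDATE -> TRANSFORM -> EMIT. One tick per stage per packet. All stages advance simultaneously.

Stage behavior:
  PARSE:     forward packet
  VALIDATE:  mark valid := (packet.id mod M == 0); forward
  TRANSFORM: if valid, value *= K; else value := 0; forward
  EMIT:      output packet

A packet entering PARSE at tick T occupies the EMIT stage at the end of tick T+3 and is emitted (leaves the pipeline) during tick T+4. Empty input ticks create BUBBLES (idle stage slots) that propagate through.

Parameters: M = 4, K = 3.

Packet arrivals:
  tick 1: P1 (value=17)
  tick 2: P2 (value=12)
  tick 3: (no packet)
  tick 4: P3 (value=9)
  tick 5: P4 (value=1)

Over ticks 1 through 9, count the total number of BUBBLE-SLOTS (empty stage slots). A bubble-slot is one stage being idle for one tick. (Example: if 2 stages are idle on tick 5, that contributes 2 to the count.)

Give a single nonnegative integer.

Tick 1: [PARSE:P1(v=17,ok=F), VALIDATE:-, TRANSFORM:-, EMIT:-] out:-; bubbles=3
Tick 2: [PARSE:P2(v=12,ok=F), VALIDATE:P1(v=17,ok=F), TRANSFORM:-, EMIT:-] out:-; bubbles=2
Tick 3: [PARSE:-, VALIDATE:P2(v=12,ok=F), TRANSFORM:P1(v=0,ok=F), EMIT:-] out:-; bubbles=2
Tick 4: [PARSE:P3(v=9,ok=F), VALIDATE:-, TRANSFORM:P2(v=0,ok=F), EMIT:P1(v=0,ok=F)] out:-; bubbles=1
Tick 5: [PARSE:P4(v=1,ok=F), VALIDATE:P3(v=9,ok=F), TRANSFORM:-, EMIT:P2(v=0,ok=F)] out:P1(v=0); bubbles=1
Tick 6: [PARSE:-, VALIDATE:P4(v=1,ok=T), TRANSFORM:P3(v=0,ok=F), EMIT:-] out:P2(v=0); bubbles=2
Tick 7: [PARSE:-, VALIDATE:-, TRANSFORM:P4(v=3,ok=T), EMIT:P3(v=0,ok=F)] out:-; bubbles=2
Tick 8: [PARSE:-, VALIDATE:-, TRANSFORM:-, EMIT:P4(v=3,ok=T)] out:P3(v=0); bubbles=3
Tick 9: [PARSE:-, VALIDATE:-, TRANSFORM:-, EMIT:-] out:P4(v=3); bubbles=4
Total bubble-slots: 20

Answer: 20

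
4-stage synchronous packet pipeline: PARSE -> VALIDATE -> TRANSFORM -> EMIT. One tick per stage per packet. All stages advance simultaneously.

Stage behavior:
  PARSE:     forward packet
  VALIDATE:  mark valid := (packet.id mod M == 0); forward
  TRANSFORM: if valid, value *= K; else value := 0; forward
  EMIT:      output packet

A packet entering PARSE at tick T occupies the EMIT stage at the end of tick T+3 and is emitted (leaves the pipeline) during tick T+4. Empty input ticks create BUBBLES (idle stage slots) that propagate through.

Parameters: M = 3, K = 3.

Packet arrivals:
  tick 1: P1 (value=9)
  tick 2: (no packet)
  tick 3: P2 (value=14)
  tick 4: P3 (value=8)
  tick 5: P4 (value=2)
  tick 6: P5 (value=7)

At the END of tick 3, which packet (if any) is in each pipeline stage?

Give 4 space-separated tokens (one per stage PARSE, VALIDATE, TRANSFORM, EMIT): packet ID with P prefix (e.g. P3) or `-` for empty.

Answer: P2 - P1 -

Derivation:
Tick 1: [PARSE:P1(v=9,ok=F), VALIDATE:-, TRANSFORM:-, EMIT:-] out:-; in:P1
Tick 2: [PARSE:-, VALIDATE:P1(v=9,ok=F), TRANSFORM:-, EMIT:-] out:-; in:-
Tick 3: [PARSE:P2(v=14,ok=F), VALIDATE:-, TRANSFORM:P1(v=0,ok=F), EMIT:-] out:-; in:P2
At end of tick 3: ['P2', '-', 'P1', '-']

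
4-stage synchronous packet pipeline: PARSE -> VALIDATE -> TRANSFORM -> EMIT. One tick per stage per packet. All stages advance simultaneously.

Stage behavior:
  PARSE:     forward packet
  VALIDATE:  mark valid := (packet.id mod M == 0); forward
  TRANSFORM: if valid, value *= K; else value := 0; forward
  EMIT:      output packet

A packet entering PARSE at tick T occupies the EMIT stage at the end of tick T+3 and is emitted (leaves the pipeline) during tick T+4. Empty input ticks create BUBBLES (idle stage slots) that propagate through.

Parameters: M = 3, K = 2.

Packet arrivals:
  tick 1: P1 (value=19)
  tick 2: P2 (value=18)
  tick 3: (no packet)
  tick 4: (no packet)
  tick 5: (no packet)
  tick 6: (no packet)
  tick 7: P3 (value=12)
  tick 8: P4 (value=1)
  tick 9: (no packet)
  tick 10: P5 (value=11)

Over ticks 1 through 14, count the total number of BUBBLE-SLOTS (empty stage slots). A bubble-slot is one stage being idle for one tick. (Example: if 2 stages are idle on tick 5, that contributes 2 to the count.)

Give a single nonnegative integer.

Tick 1: [PARSE:P1(v=19,ok=F), VALIDATE:-, TRANSFORM:-, EMIT:-] out:-; bubbles=3
Tick 2: [PARSE:P2(v=18,ok=F), VALIDATE:P1(v=19,ok=F), TRANSFORM:-, EMIT:-] out:-; bubbles=2
Tick 3: [PARSE:-, VALIDATE:P2(v=18,ok=F), TRANSFORM:P1(v=0,ok=F), EMIT:-] out:-; bubbles=2
Tick 4: [PARSE:-, VALIDATE:-, TRANSFORM:P2(v=0,ok=F), EMIT:P1(v=0,ok=F)] out:-; bubbles=2
Tick 5: [PARSE:-, VALIDATE:-, TRANSFORM:-, EMIT:P2(v=0,ok=F)] out:P1(v=0); bubbles=3
Tick 6: [PARSE:-, VALIDATE:-, TRANSFORM:-, EMIT:-] out:P2(v=0); bubbles=4
Tick 7: [PARSE:P3(v=12,ok=F), VALIDATE:-, TRANSFORM:-, EMIT:-] out:-; bubbles=3
Tick 8: [PARSE:P4(v=1,ok=F), VALIDATE:P3(v=12,ok=T), TRANSFORM:-, EMIT:-] out:-; bubbles=2
Tick 9: [PARSE:-, VALIDATE:P4(v=1,ok=F), TRANSFORM:P3(v=24,ok=T), EMIT:-] out:-; bubbles=2
Tick 10: [PARSE:P5(v=11,ok=F), VALIDATE:-, TRANSFORM:P4(v=0,ok=F), EMIT:P3(v=24,ok=T)] out:-; bubbles=1
Tick 11: [PARSE:-, VALIDATE:P5(v=11,ok=F), TRANSFORM:-, EMIT:P4(v=0,ok=F)] out:P3(v=24); bubbles=2
Tick 12: [PARSE:-, VALIDATE:-, TRANSFORM:P5(v=0,ok=F), EMIT:-] out:P4(v=0); bubbles=3
Tick 13: [PARSE:-, VALIDATE:-, TRANSFORM:-, EMIT:P5(v=0,ok=F)] out:-; bubbles=3
Tick 14: [PARSE:-, VALIDATE:-, TRANSFORM:-, EMIT:-] out:P5(v=0); bubbles=4
Total bubble-slots: 36

Answer: 36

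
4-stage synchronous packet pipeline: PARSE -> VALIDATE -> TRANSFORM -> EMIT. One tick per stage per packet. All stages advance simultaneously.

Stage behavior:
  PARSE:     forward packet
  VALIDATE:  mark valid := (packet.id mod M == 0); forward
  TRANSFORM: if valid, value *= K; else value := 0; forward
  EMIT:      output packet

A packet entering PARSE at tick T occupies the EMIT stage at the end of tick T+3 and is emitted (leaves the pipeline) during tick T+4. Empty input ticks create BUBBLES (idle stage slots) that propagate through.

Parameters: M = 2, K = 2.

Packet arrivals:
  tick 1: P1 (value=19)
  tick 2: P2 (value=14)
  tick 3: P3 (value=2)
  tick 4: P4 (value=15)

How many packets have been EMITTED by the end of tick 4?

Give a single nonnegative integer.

Answer: 0

Derivation:
Tick 1: [PARSE:P1(v=19,ok=F), VALIDATE:-, TRANSFORM:-, EMIT:-] out:-; in:P1
Tick 2: [PARSE:P2(v=14,ok=F), VALIDATE:P1(v=19,ok=F), TRANSFORM:-, EMIT:-] out:-; in:P2
Tick 3: [PARSE:P3(v=2,ok=F), VALIDATE:P2(v=14,ok=T), TRANSFORM:P1(v=0,ok=F), EMIT:-] out:-; in:P3
Tick 4: [PARSE:P4(v=15,ok=F), VALIDATE:P3(v=2,ok=F), TRANSFORM:P2(v=28,ok=T), EMIT:P1(v=0,ok=F)] out:-; in:P4
Emitted by tick 4: []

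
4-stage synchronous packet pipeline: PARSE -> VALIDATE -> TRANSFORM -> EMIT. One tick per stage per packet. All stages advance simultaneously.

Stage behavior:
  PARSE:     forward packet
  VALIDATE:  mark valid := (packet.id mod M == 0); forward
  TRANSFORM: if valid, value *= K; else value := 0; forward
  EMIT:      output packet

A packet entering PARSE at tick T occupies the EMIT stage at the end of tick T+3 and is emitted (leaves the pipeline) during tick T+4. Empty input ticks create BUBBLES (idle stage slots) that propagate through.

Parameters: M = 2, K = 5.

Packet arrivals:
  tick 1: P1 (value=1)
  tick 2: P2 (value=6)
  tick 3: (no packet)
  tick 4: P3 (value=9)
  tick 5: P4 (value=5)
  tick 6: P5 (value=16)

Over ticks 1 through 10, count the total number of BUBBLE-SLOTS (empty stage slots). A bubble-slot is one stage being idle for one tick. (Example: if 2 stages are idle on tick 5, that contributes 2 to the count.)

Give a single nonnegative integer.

Tick 1: [PARSE:P1(v=1,ok=F), VALIDATE:-, TRANSFORM:-, EMIT:-] out:-; bubbles=3
Tick 2: [PARSE:P2(v=6,ok=F), VALIDATE:P1(v=1,ok=F), TRANSFORM:-, EMIT:-] out:-; bubbles=2
Tick 3: [PARSE:-, VALIDATE:P2(v=6,ok=T), TRANSFORM:P1(v=0,ok=F), EMIT:-] out:-; bubbles=2
Tick 4: [PARSE:P3(v=9,ok=F), VALIDATE:-, TRANSFORM:P2(v=30,ok=T), EMIT:P1(v=0,ok=F)] out:-; bubbles=1
Tick 5: [PARSE:P4(v=5,ok=F), VALIDATE:P3(v=9,ok=F), TRANSFORM:-, EMIT:P2(v=30,ok=T)] out:P1(v=0); bubbles=1
Tick 6: [PARSE:P5(v=16,ok=F), VALIDATE:P4(v=5,ok=T), TRANSFORM:P3(v=0,ok=F), EMIT:-] out:P2(v=30); bubbles=1
Tick 7: [PARSE:-, VALIDATE:P5(v=16,ok=F), TRANSFORM:P4(v=25,ok=T), EMIT:P3(v=0,ok=F)] out:-; bubbles=1
Tick 8: [PARSE:-, VALIDATE:-, TRANSFORM:P5(v=0,ok=F), EMIT:P4(v=25,ok=T)] out:P3(v=0); bubbles=2
Tick 9: [PARSE:-, VALIDATE:-, TRANSFORM:-, EMIT:P5(v=0,ok=F)] out:P4(v=25); bubbles=3
Tick 10: [PARSE:-, VALIDATE:-, TRANSFORM:-, EMIT:-] out:P5(v=0); bubbles=4
Total bubble-slots: 20

Answer: 20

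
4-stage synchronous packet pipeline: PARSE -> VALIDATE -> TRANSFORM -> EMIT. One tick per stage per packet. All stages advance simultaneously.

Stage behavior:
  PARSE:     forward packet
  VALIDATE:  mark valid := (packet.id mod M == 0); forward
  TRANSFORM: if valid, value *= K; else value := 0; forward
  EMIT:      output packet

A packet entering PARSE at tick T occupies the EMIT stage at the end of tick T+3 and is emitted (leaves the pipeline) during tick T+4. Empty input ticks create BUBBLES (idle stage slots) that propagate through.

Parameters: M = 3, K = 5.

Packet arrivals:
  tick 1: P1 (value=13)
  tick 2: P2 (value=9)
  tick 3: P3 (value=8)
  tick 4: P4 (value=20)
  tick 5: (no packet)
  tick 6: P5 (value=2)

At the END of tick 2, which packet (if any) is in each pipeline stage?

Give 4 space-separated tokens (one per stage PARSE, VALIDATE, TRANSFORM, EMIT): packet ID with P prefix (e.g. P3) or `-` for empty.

Answer: P2 P1 - -

Derivation:
Tick 1: [PARSE:P1(v=13,ok=F), VALIDATE:-, TRANSFORM:-, EMIT:-] out:-; in:P1
Tick 2: [PARSE:P2(v=9,ok=F), VALIDATE:P1(v=13,ok=F), TRANSFORM:-, EMIT:-] out:-; in:P2
At end of tick 2: ['P2', 'P1', '-', '-']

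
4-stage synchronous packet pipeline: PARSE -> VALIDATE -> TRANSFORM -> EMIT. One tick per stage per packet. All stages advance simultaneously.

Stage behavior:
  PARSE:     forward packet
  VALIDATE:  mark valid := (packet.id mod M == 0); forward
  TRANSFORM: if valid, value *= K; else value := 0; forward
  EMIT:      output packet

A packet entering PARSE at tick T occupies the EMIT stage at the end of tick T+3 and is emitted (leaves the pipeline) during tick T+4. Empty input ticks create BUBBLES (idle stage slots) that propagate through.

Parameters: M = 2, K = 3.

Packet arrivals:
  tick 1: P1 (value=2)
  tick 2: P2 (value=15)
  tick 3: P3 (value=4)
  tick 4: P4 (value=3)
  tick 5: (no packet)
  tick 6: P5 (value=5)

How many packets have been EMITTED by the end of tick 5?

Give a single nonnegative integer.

Answer: 1

Derivation:
Tick 1: [PARSE:P1(v=2,ok=F), VALIDATE:-, TRANSFORM:-, EMIT:-] out:-; in:P1
Tick 2: [PARSE:P2(v=15,ok=F), VALIDATE:P1(v=2,ok=F), TRANSFORM:-, EMIT:-] out:-; in:P2
Tick 3: [PARSE:P3(v=4,ok=F), VALIDATE:P2(v=15,ok=T), TRANSFORM:P1(v=0,ok=F), EMIT:-] out:-; in:P3
Tick 4: [PARSE:P4(v=3,ok=F), VALIDATE:P3(v=4,ok=F), TRANSFORM:P2(v=45,ok=T), EMIT:P1(v=0,ok=F)] out:-; in:P4
Tick 5: [PARSE:-, VALIDATE:P4(v=3,ok=T), TRANSFORM:P3(v=0,ok=F), EMIT:P2(v=45,ok=T)] out:P1(v=0); in:-
Emitted by tick 5: ['P1']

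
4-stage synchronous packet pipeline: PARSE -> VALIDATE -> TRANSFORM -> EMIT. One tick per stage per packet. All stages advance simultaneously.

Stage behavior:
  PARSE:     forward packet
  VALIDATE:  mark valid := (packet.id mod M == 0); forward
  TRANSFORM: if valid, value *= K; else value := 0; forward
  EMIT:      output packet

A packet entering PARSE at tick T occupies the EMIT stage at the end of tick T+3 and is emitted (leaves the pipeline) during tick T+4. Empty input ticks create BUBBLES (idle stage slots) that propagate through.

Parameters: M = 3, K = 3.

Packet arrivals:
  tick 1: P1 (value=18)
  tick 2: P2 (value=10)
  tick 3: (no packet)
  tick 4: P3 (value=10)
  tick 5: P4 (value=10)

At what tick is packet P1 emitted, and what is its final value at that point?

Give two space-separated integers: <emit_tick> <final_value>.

Tick 1: [PARSE:P1(v=18,ok=F), VALIDATE:-, TRANSFORM:-, EMIT:-] out:-; in:P1
Tick 2: [PARSE:P2(v=10,ok=F), VALIDATE:P1(v=18,ok=F), TRANSFORM:-, EMIT:-] out:-; in:P2
Tick 3: [PARSE:-, VALIDATE:P2(v=10,ok=F), TRANSFORM:P1(v=0,ok=F), EMIT:-] out:-; in:-
Tick 4: [PARSE:P3(v=10,ok=F), VALIDATE:-, TRANSFORM:P2(v=0,ok=F), EMIT:P1(v=0,ok=F)] out:-; in:P3
Tick 5: [PARSE:P4(v=10,ok=F), VALIDATE:P3(v=10,ok=T), TRANSFORM:-, EMIT:P2(v=0,ok=F)] out:P1(v=0); in:P4
Tick 6: [PARSE:-, VALIDATE:P4(v=10,ok=F), TRANSFORM:P3(v=30,ok=T), EMIT:-] out:P2(v=0); in:-
Tick 7: [PARSE:-, VALIDATE:-, TRANSFORM:P4(v=0,ok=F), EMIT:P3(v=30,ok=T)] out:-; in:-
Tick 8: [PARSE:-, VALIDATE:-, TRANSFORM:-, EMIT:P4(v=0,ok=F)] out:P3(v=30); in:-
Tick 9: [PARSE:-, VALIDATE:-, TRANSFORM:-, EMIT:-] out:P4(v=0); in:-
P1: arrives tick 1, valid=False (id=1, id%3=1), emit tick 5, final value 0

Answer: 5 0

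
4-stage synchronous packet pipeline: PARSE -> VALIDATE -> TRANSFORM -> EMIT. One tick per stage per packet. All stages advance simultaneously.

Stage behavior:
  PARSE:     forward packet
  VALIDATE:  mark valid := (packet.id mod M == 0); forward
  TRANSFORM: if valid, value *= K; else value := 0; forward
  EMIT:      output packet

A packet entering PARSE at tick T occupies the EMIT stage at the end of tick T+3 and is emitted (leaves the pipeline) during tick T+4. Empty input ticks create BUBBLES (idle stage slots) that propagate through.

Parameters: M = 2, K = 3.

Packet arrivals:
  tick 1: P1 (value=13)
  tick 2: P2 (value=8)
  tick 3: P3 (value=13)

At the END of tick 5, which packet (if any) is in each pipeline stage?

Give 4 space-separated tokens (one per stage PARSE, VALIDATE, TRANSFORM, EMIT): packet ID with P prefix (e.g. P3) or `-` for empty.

Answer: - - P3 P2

Derivation:
Tick 1: [PARSE:P1(v=13,ok=F), VALIDATE:-, TRANSFORM:-, EMIT:-] out:-; in:P1
Tick 2: [PARSE:P2(v=8,ok=F), VALIDATE:P1(v=13,ok=F), TRANSFORM:-, EMIT:-] out:-; in:P2
Tick 3: [PARSE:P3(v=13,ok=F), VALIDATE:P2(v=8,ok=T), TRANSFORM:P1(v=0,ok=F), EMIT:-] out:-; in:P3
Tick 4: [PARSE:-, VALIDATE:P3(v=13,ok=F), TRANSFORM:P2(v=24,ok=T), EMIT:P1(v=0,ok=F)] out:-; in:-
Tick 5: [PARSE:-, VALIDATE:-, TRANSFORM:P3(v=0,ok=F), EMIT:P2(v=24,ok=T)] out:P1(v=0); in:-
At end of tick 5: ['-', '-', 'P3', 'P2']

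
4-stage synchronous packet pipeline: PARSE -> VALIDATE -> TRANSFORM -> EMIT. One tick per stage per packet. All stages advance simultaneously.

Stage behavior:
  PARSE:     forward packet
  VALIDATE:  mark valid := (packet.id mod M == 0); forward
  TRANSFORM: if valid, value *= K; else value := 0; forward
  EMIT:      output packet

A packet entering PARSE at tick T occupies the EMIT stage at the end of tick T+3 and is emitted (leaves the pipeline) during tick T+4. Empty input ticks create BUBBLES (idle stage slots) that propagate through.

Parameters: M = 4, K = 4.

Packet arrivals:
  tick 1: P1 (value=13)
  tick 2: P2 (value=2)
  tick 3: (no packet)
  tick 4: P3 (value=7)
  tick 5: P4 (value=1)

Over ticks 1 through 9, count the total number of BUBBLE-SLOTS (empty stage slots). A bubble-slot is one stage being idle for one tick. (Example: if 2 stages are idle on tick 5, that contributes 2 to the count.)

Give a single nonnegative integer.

Tick 1: [PARSE:P1(v=13,ok=F), VALIDATE:-, TRANSFORM:-, EMIT:-] out:-; bubbles=3
Tick 2: [PARSE:P2(v=2,ok=F), VALIDATE:P1(v=13,ok=F), TRANSFORM:-, EMIT:-] out:-; bubbles=2
Tick 3: [PARSE:-, VALIDATE:P2(v=2,ok=F), TRANSFORM:P1(v=0,ok=F), EMIT:-] out:-; bubbles=2
Tick 4: [PARSE:P3(v=7,ok=F), VALIDATE:-, TRANSFORM:P2(v=0,ok=F), EMIT:P1(v=0,ok=F)] out:-; bubbles=1
Tick 5: [PARSE:P4(v=1,ok=F), VALIDATE:P3(v=7,ok=F), TRANSFORM:-, EMIT:P2(v=0,ok=F)] out:P1(v=0); bubbles=1
Tick 6: [PARSE:-, VALIDATE:P4(v=1,ok=T), TRANSFORM:P3(v=0,ok=F), EMIT:-] out:P2(v=0); bubbles=2
Tick 7: [PARSE:-, VALIDATE:-, TRANSFORM:P4(v=4,ok=T), EMIT:P3(v=0,ok=F)] out:-; bubbles=2
Tick 8: [PARSE:-, VALIDATE:-, TRANSFORM:-, EMIT:P4(v=4,ok=T)] out:P3(v=0); bubbles=3
Tick 9: [PARSE:-, VALIDATE:-, TRANSFORM:-, EMIT:-] out:P4(v=4); bubbles=4
Total bubble-slots: 20

Answer: 20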